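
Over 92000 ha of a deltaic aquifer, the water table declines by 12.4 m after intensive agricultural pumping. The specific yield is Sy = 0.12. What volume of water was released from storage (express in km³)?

ΔV ≈ 1.37 km³

A = 92000 ha = 9.2 × 10^8 m²
ΔV = Sy × A × Δh = 0.12 × 9.2 × 10^8 m² × 12.4 m = 1.369 × 10^9 m³
ΔV = 1.369 × 10^9 m³ = 1.369 km³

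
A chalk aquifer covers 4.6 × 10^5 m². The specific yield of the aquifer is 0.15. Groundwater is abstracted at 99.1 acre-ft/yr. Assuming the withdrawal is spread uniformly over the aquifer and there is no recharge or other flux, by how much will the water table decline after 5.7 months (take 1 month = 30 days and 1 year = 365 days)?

Δh ≈ 0.83 m

Q = 99.1 acre-ft/yr = 334.9 m³/d
t = 5.7 months = 171 d
ΔV = Q × t = 334.9 m³/d × 171 d = 57270 m³
Δh = ΔV / (Sy × A) = 57270 / (0.15 × 4.6 × 10^5) = 0.83 m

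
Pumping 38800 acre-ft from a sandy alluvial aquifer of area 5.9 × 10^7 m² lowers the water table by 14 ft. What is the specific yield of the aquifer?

Sy ≈ 0.19

Δh = 14 ft = 4.267 m
ΔV = 38800 acre-ft = 4.786 × 10^7 m³
Sy = ΔV / (A × Δh) = 4.786 × 10^7 m³ / (5.9 × 10^7 m² × 4.267 m) = 0.1901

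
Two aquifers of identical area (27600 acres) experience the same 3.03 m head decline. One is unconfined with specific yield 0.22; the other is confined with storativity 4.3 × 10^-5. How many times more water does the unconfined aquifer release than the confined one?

ΔV_u / ΔV_c ≈ 5120

A = 27600 acres = 1.117 × 10^8 m²
Unconfined: ΔV_u = Sy × A × Δh = 0.22 × 1.117 × 10^8 × 3.03 = 7.445 × 10^7 m³
Confined: ΔV_c = S × A × Δh = 4.3 × 10^-5 × 1.117 × 10^8 × 3.03 = 14550 m³
Ratio = ΔV_u / ΔV_c = Sy / S = 0.22 / 4.3 × 10^-5 = 5116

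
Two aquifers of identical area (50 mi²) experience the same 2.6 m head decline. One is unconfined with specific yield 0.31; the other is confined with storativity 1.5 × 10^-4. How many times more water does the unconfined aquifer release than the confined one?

A = 50 mi² = 1.295 × 10^8 m²
Unconfined: ΔV_u = Sy × A × Δh = 0.31 × 1.295 × 10^8 × 2.6 = 1.044 × 10^8 m³
Confined: ΔV_c = S × A × Δh = 1.5 × 10^-4 × 1.295 × 10^8 × 2.6 = 50500 m³
Ratio = ΔV_u / ΔV_c = Sy / S = 0.31 / 1.5 × 10^-4 = 2067

ΔV_u / ΔV_c ≈ 2070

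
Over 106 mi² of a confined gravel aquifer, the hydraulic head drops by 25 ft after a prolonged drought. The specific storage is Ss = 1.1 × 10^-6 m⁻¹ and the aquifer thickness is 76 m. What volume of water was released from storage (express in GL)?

ΔV ≈ 0.175 GL

S = Ss × b = 1.1 × 10^-6 m⁻¹ × 76 m = 8.36 × 10^-5
A = 106 mi² = 2.745 × 10^8 m²
Δh = 25 ft = 7.62 m
ΔV = S × A × Δh = 8.36 × 10^-5 × 2.745 × 10^8 m² × 7.62 m = 1.749 × 10^5 m³
ΔV = 1.749 × 10^5 m³ = 0.1749 GL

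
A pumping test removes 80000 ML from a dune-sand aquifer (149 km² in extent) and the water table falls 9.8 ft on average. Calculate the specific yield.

A = 149 km² = 1.49 × 10^8 m²
Δh = 9.8 ft = 2.987 m
ΔV = 80000 ML = 8 × 10^7 m³
Sy = ΔV / (A × Δh) = 8 × 10^7 m³ / (1.49 × 10^8 m² × 2.987 m) = 0.1797

Sy ≈ 0.18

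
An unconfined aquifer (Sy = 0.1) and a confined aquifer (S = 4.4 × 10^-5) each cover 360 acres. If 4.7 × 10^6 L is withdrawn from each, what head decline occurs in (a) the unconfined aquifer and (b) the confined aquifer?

A = 360 acres = 1.457 × 10^6 m²
ΔV = 4.7 × 10^6 L = 4700 m³
Unconfined: Δh_u = ΔV/(Sy·A) = 4700/(0.1 × 1.457 × 10^6) = 0.03226 m
Confined: Δh_c = ΔV/(S·A) = 4700/(4.4 × 10^-5 × 1.457 × 10^6) = 73.32 m

Δh_u ≈ 0.0323 m; Δh_c ≈ 73.3 m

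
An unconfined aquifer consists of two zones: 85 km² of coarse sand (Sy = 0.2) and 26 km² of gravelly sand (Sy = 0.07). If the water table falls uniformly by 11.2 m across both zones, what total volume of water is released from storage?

A₁ = 85 km² = 8.5 × 10^7 m²; A₂ = 26 km² = 2.6 × 10^7 m²
ΔV₁ = 0.2 × 8.5 × 10^7 × 11.2 = 1.904 × 10^8 m³
ΔV₂ = 0.07 × 2.6 × 10^7 × 11.2 = 2.038 × 10^7 m³
ΔV = ΔV₁ + ΔV₂ = 2.108 × 10^8 m³

ΔV ≈ 2.11 × 10^8 m³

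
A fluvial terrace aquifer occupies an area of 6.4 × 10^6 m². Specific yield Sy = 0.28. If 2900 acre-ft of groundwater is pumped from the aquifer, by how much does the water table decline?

ΔV = 2900 acre-ft = 3.577 × 10^6 m³
Δh = ΔV / (Sy × A) = 3.577 × 10^6 m³ / (0.28 × 6.4 × 10^6 m²) = 1.996 m

Δh ≈ 2 m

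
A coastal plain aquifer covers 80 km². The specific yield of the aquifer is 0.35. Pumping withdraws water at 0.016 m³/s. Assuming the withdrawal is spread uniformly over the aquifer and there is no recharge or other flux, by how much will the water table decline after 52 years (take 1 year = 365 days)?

A = 80 km² = 8 × 10^7 m²
Q = 0.016 m³/s = 1382 m³/d
t = 52 years = 18980 d
ΔV = Q × t = 1382 m³/d × 18980 d = 2.624 × 10^7 m³
Δh = ΔV / (Sy × A) = 2.624 × 10^7 / (0.35 × 8 × 10^7) = 0.9371 m

Δh ≈ 0.937 m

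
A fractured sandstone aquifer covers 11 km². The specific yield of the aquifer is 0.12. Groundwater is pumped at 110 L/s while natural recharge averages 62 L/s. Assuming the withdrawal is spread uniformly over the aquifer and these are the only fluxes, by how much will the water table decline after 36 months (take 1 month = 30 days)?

Δh ≈ 3.39 m

A = 11 km² = 1.1 × 10^7 m²
Net abstraction = 110 − 62 = 48 L/s
Q_net = 48 L/s = 4147 m³/d
t = 36 months = 1080 d
ΔV = Q × t = 4147 m³/d × 1080 d = 4.479 × 10^6 m³
Δh = ΔV / (Sy × A) = 4.479 × 10^6 / (0.12 × 1.1 × 10^7) = 3.393 m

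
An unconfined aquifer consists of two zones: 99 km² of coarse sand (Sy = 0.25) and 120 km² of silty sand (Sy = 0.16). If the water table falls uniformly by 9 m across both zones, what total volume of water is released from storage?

A₁ = 99 km² = 9.9 × 10^7 m²; A₂ = 120 km² = 1.2 × 10^8 m²
ΔV₁ = 0.25 × 9.9 × 10^7 × 9 = 2.228 × 10^8 m³
ΔV₂ = 0.16 × 1.2 × 10^8 × 9 = 1.728 × 10^8 m³
ΔV = ΔV₁ + ΔV₂ = 3.955 × 10^8 m³

ΔV ≈ 3.96 × 10^8 m³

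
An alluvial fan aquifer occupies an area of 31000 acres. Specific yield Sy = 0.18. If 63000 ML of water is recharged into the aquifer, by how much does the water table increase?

A = 31000 acres = 1.255 × 10^8 m²
ΔV = 63000 ML = 6.3 × 10^7 m³
Δh = ΔV / (Sy × A) = 6.3 × 10^7 m³ / (0.18 × 1.255 × 10^8 m²) = 2.79 m

Δh ≈ 2.79 m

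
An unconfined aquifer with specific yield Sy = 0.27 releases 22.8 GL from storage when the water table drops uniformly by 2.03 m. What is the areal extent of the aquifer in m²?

ΔV = 22.8 GL = 2.28 × 10^7 m³
A = ΔV / (Sy × Δh) = 2.28 × 10^7 / (0.27 × 2.03) = 4.16 × 10^7 m²

A ≈ 4.16 × 10^7 m²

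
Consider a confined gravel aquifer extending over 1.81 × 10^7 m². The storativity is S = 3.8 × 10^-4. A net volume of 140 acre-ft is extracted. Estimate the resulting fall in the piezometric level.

Δh ≈ 25.1 m

ΔV = 140 acre-ft = 1.727 × 10^5 m³
Δh = ΔV / (S × A) = 1.727 × 10^5 m³ / (3.8 × 10^-4 × 1.81 × 10^7 m²) = 25.11 m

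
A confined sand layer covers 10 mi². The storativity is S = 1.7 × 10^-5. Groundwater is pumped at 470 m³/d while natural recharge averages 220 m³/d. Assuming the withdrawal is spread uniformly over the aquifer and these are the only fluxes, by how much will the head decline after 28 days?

Δh ≈ 15.9 m

A = 10 mi² = 2.59 × 10^7 m²
Net abstraction = 470 − 220 = 250 m³/d
ΔV = Q × t = 250 m³/d × 28 d = 7000 m³
Δh = ΔV / (S × A) = 7000 / (1.7 × 10^-5 × 2.59 × 10^7) = 15.9 m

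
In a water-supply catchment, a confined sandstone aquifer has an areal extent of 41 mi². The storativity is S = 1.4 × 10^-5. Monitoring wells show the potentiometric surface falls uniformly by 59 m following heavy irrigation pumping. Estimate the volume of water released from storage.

ΔV ≈ 87700 m³

A = 41 mi² = 1.062 × 10^8 m²
ΔV = S × A × Δh = 1.4 × 10^-5 × 1.062 × 10^8 m² × 59 m = 87710 m³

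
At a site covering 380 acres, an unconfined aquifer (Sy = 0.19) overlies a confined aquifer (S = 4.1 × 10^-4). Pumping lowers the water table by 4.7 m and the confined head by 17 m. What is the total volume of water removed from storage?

ΔV ≈ 1.38 × 10^6 m³

A = 380 acres = 1.538 × 10^6 m²
Unconfined: ΔV_u = Sy × A × Δh_u = 0.19 × 1.538 × 10^6 × 4.7 = 1.373 × 10^6 m³
Confined: ΔV_c = S × A × Δh_c = 4.1 × 10^-4 × 1.538 × 10^6 × 17 = 10720 m³
Total ΔV = 1.373 × 10^6 + 10720 = 1.384 × 10^6 m³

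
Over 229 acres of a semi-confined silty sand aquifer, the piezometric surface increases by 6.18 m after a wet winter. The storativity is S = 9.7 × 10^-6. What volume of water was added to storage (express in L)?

ΔV ≈ 55600 L

A = 229 acres = 9.267 × 10^5 m²
ΔV = S × A × Δh = 9.7 × 10^-6 × 9.267 × 10^5 m² × 6.18 m = 55.55 m³
ΔV = 55.55 m³ = 55550 L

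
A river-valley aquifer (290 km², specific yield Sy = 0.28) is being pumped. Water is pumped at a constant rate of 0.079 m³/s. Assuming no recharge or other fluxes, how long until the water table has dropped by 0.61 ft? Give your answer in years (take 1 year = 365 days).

A = 290 km² = 2.9 × 10^8 m²
Δh = 0.61 ft = 0.1859 m
ΔV = Sy × A × Δh = 0.28 × 2.9 × 10^8 × 0.1859 = 1.51 × 10^7 m³
Q = 0.079 m³/s = 6826 m³/d
t = ΔV / Q = 1.51 × 10^7 m³ / 6826 m³/d = 2212 d
t = 2212 d ≈ 6.06 years

t ≈ 6.06 years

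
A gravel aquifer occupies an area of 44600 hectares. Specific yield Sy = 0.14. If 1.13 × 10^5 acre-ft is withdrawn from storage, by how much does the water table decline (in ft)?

A = 44600 hectares = 4.46 × 10^8 m²
ΔV = 1.13 × 10^5 acre-ft = 1.394 × 10^8 m³
Δh = ΔV / (Sy × A) = 1.394 × 10^8 m³ / (0.14 × 4.46 × 10^8 m²) = 2.232 m
Δh = 2.232 m = 7.324 ft

Δh ≈ 7.32 ft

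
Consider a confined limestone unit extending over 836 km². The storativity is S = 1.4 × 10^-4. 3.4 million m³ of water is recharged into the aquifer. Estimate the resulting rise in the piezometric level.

Δh ≈ 29 m

A = 836 km² = 8.36 × 10^8 m²
ΔV = 3.4 million m³ = 3.4 × 10^6 m³
Δh = ΔV / (S × A) = 3.4 × 10^6 m³ / (1.4 × 10^-4 × 8.36 × 10^8 m²) = 29.05 m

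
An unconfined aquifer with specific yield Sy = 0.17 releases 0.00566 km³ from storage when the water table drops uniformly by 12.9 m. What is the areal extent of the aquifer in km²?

ΔV = 0.00566 km³ = 5.66 × 10^6 m³
A = ΔV / (Sy × Δh) = 5.66 × 10^6 / (0.17 × 12.9) = 2.581 × 10^6 m²
A = 2.581 × 10^6 m² = 2.581 km²

A ≈ 2.58 km²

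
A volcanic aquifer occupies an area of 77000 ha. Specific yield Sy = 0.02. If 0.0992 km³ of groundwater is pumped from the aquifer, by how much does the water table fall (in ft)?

A = 77000 ha = 7.7 × 10^8 m²
ΔV = 0.0992 km³ = 9.92 × 10^7 m³
Δh = ΔV / (Sy × A) = 9.92 × 10^7 m³ / (0.02 × 7.7 × 10^8 m²) = 6.442 m
Δh = 6.442 m = 21.13 ft

Δh ≈ 21.1 ft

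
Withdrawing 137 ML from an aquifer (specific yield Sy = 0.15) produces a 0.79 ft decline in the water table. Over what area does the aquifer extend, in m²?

Δh = 0.79 ft = 0.2408 m
ΔV = 137 ML = 1.37 × 10^5 m³
A = ΔV / (Sy × Δh) = 1.37 × 10^5 / (0.15 × 0.2408) = 3.793 × 10^6 m²

A ≈ 3.79 × 10^6 m²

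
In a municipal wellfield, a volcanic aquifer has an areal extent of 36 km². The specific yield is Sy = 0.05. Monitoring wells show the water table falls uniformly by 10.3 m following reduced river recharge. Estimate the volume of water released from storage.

ΔV ≈ 1.85 × 10^7 m³

A = 36 km² = 3.6 × 10^7 m²
ΔV = Sy × A × Δh = 0.05 × 3.6 × 10^7 m² × 10.3 m = 1.854 × 10^7 m³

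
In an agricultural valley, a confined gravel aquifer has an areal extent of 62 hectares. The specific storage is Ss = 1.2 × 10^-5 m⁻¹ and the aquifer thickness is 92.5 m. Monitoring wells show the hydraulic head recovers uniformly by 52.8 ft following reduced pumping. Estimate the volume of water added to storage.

ΔV ≈ 11100 m³

S = Ss × b = 1.2 × 10^-5 m⁻¹ × 92.5 m = 1.11 × 10^-3
A = 62 hectares = 6.2 × 10^5 m²
Δh = 52.8 ft = 16.09 m
ΔV = S × A × Δh = 0.00111 × 6.2 × 10^5 m² × 16.09 m = 11080 m³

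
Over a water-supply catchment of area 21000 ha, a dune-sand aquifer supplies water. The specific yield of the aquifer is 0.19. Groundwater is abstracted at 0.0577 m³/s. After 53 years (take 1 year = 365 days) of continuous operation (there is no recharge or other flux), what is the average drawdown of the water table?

A = 21000 ha = 2.1 × 10^8 m²
Q = 0.0577 m³/s = 4985 m³/d
t = 53 years = 19340 d
ΔV = Q × t = 4985 m³/d × 19340 d = 9.644 × 10^7 m³
Δh = ΔV / (Sy × A) = 9.644 × 10^7 / (0.19 × 2.1 × 10^8) = 2.417 m

Δh ≈ 2.42 m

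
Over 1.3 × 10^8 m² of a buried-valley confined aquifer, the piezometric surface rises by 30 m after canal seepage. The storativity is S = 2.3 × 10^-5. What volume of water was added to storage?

ΔV = S × A × Δh = 2.3 × 10^-5 × 1.3 × 10^8 m² × 30 m = 89700 m³

ΔV ≈ 89700 m³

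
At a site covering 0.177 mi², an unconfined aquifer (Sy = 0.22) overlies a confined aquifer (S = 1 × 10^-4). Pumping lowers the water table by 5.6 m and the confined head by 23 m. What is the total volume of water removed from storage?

A = 0.177 mi² = 4.584 × 10^5 m²
Unconfined: ΔV_u = Sy × A × Δh_u = 0.22 × 4.584 × 10^5 × 5.6 = 5.648 × 10^5 m³
Confined: ΔV_c = S × A × Δh_c = 1 × 10^-4 × 4.584 × 10^5 × 23 = 1054 m³
Total ΔV = 5.648 × 10^5 + 1054 = 5.658 × 10^5 m³

ΔV ≈ 5.66 × 10^5 m³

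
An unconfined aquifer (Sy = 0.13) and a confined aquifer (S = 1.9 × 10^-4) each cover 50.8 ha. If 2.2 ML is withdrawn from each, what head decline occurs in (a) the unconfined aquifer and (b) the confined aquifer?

A = 50.8 ha = 5.08 × 10^5 m²
ΔV = 2.2 ML = 2200 m³
Unconfined: Δh_u = ΔV/(Sy·A) = 2200/(0.13 × 5.08 × 10^5) = 0.03331 m
Confined: Δh_c = ΔV/(S·A) = 2200/(1.9 × 10^-4 × 5.08 × 10^5) = 22.79 m

Δh_u ≈ 0.0333 m; Δh_c ≈ 22.8 m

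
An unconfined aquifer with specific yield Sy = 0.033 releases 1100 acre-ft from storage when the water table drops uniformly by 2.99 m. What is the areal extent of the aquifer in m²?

A ≈ 1.38 × 10^7 m²

ΔV = 1100 acre-ft = 1.357 × 10^6 m³
A = ΔV / (Sy × Δh) = 1.357 × 10^6 / (0.033 × 2.99) = 1.375 × 10^7 m²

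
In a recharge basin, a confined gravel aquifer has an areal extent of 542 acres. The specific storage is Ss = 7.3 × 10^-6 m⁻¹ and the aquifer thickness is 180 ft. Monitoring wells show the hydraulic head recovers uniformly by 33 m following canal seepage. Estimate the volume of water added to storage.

ΔV ≈ 29000 m³

b = 180 ft = 54.86 m
S = Ss × b = 7.3 × 10^-6 m⁻¹ × 54.86 m = 4.005 × 10^-4
A = 542 acres = 2.193 × 10^6 m²
ΔV = S × A × Δh = 4.005 × 10^-4 × 2.193 × 10^6 m² × 33 m = 28990 m³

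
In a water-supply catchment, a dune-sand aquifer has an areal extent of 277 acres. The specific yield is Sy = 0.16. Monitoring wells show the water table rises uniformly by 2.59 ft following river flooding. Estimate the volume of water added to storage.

ΔV ≈ 1.42 × 10^5 m³

A = 277 acres = 1.121 × 10^6 m²
Δh = 2.59 ft = 0.7894 m
ΔV = Sy × A × Δh = 0.16 × 1.121 × 10^6 m² × 0.7894 m = 1.416 × 10^5 m³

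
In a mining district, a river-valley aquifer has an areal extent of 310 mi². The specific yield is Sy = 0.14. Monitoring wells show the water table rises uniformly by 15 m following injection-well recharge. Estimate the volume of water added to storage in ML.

A = 310 mi² = 8.029 × 10^8 m²
ΔV = Sy × A × Δh = 0.14 × 8.029 × 10^8 m² × 15 m = 1.686 × 10^9 m³
ΔV = 1.686 × 10^9 m³ = 1.686 × 10^6 ML

ΔV ≈ 1.69 × 10^6 ML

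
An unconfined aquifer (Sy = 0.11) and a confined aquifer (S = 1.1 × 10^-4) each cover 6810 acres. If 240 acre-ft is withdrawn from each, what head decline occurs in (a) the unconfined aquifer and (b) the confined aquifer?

Δh_u ≈ 0.0977 m; Δh_c ≈ 97.7 m

A = 6810 acres = 2.756 × 10^7 m²
ΔV = 240 acre-ft = 2.96 × 10^5 m³
Unconfined: Δh_u = ΔV/(Sy·A) = 2.96 × 10^5/(0.11 × 2.756 × 10^7) = 0.09765 m
Confined: Δh_c = ΔV/(S·A) = 2.96 × 10^5/(1.1 × 10^-4 × 2.756 × 10^7) = 97.65 m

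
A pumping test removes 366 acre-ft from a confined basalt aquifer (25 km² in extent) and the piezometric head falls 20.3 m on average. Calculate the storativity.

A = 25 km² = 2.5 × 10^7 m²
ΔV = 366 acre-ft = 4.515 × 10^5 m³
S = ΔV / (A × Δh) = 4.515 × 10^5 m³ / (2.5 × 10^7 m² × 20.3 m) = 8.896 × 10^-4

S ≈ 8.9 × 10^-4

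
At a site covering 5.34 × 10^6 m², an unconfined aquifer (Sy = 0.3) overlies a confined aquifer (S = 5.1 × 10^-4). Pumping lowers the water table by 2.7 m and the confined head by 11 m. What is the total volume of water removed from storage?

ΔV ≈ 4.36 × 10^6 m³

Unconfined: ΔV_u = Sy × A × Δh_u = 0.3 × 5.34 × 10^6 × 2.7 = 4.325 × 10^6 m³
Confined: ΔV_c = S × A × Δh_c = 5.1 × 10^-4 × 5.34 × 10^6 × 11 = 29960 m³
Total ΔV = 4.325 × 10^6 + 29960 = 4.355 × 10^6 m³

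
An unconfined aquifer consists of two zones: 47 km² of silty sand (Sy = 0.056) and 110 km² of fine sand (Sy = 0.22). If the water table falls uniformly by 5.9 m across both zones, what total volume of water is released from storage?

A₁ = 47 km² = 4.7 × 10^7 m²; A₂ = 110 km² = 1.1 × 10^8 m²
ΔV₁ = 0.056 × 4.7 × 10^7 × 5.9 = 1.553 × 10^7 m³
ΔV₂ = 0.22 × 1.1 × 10^8 × 5.9 = 1.428 × 10^8 m³
ΔV = ΔV₁ + ΔV₂ = 1.583 × 10^8 m³

ΔV ≈ 1.58 × 10^8 m³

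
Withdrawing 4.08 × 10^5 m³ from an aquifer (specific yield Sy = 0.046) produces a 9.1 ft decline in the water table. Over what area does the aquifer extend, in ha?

Δh = 9.1 ft = 2.774 m
A = ΔV / (Sy × Δh) = 4.08 × 10^5 / (0.046 × 2.774) = 3.198 × 10^6 m²
A = 3.198 × 10^6 m² = 319.8 ha

A ≈ 320 ha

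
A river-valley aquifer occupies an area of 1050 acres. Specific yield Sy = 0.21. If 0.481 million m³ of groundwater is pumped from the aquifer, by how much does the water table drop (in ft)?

A = 1050 acres = 4.249 × 10^6 m²
ΔV = 0.481 million m³ = 4.81 × 10^5 m³
Δh = ΔV / (Sy × A) = 4.81 × 10^5 m³ / (0.21 × 4.249 × 10^6 m²) = 0.539 m
Δh = 0.539 m = 1.768 ft

Δh ≈ 1.77 ft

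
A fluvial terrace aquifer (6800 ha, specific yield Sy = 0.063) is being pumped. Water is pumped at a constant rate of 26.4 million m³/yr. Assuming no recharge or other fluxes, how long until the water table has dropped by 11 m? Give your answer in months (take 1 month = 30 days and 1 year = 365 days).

t ≈ 21.7 months

A = 6800 ha = 6.8 × 10^7 m²
ΔV = Sy × A × Δh = 0.063 × 6.8 × 10^7 × 11 = 4.712 × 10^7 m³
Q = 26.4 million m³/yr = 72330 m³/d
t = ΔV / Q = 4.712 × 10^7 m³ / 72330 m³/d = 651.5 d
t = 651.5 d ≈ 21.72 months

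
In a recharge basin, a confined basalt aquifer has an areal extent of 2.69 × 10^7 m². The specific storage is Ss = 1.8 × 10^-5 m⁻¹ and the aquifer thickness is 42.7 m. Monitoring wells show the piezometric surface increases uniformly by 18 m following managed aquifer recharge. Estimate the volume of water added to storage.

ΔV ≈ 3.72 × 10^5 m³

S = Ss × b = 1.8 × 10^-5 m⁻¹ × 42.7 m = 7.686 × 10^-4
ΔV = S × A × Δh = 7.686 × 10^-4 × 2.69 × 10^7 m² × 18 m = 3.722 × 10^5 m³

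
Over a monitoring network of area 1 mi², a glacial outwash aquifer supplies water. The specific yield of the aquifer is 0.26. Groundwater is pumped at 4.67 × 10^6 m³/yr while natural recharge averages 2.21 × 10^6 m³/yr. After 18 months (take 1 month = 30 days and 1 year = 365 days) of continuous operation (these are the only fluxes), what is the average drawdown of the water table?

Δh ≈ 5.4 m

A = 1 mi² = 2.59 × 10^6 m²
Net abstraction = 4.67 × 10^6 − 2.21 × 10^6 = 2.46 × 10^6 m³/yr
Q_net = 2.46 × 10^6 m³/yr = 6740 m³/d
t = 18 months = 540 d
ΔV = Q × t = 6740 m³/d × 540 d = 3.639 × 10^6 m³
Δh = ΔV / (Sy × A) = 3.639 × 10^6 / (0.26 × 2.59 × 10^6) = 5.405 m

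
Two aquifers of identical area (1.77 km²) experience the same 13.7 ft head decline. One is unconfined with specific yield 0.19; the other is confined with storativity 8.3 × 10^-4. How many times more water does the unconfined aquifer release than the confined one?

ΔV_u / ΔV_c ≈ 229

A = 1.77 km² = 1.77 × 10^6 m²
Δh = 13.7 ft = 4.176 m
Unconfined: ΔV_u = Sy × A × Δh = 0.19 × 1.77 × 10^6 × 4.176 = 1.404 × 10^6 m³
Confined: ΔV_c = S × A × Δh = 8.3 × 10^-4 × 1.77 × 10^6 × 4.176 = 6135 m³
Ratio = ΔV_u / ΔV_c = Sy / S = 0.19 / 8.3 × 10^-4 = 228.9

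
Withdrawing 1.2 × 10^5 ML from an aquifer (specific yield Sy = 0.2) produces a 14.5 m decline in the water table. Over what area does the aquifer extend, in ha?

A ≈ 4140 ha

ΔV = 1.2 × 10^5 ML = 1.2 × 10^8 m³
A = ΔV / (Sy × Δh) = 1.2 × 10^8 / (0.2 × 14.5) = 4.138 × 10^7 m²
A = 4.138 × 10^7 m² = 4138 ha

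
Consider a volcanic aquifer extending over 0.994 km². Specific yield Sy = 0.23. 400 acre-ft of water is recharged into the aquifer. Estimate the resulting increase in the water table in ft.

Δh ≈ 7.08 ft

A = 0.994 km² = 9.94 × 10^5 m²
ΔV = 400 acre-ft = 4.934 × 10^5 m³
Δh = ΔV / (Sy × A) = 4.934 × 10^5 m³ / (0.23 × 9.94 × 10^5 m²) = 2.158 m
Δh = 2.158 m = 7.08 ft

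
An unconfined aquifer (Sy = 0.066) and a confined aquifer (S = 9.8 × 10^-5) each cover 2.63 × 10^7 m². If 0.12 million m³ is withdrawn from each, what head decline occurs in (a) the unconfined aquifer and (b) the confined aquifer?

ΔV = 0.12 million m³ = 1.2 × 10^5 m³
Unconfined: Δh_u = ΔV/(Sy·A) = 1.2 × 10^5/(0.066 × 2.63 × 10^7) = 0.06913 m
Confined: Δh_c = ΔV/(S·A) = 1.2 × 10^5/(9.8 × 10^-5 × 2.63 × 10^7) = 46.56 m

Δh_u ≈ 0.0691 m; Δh_c ≈ 46.6 m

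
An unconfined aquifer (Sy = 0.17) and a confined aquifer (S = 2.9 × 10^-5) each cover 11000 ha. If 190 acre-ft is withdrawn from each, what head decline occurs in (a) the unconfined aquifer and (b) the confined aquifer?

A = 11000 ha = 1.1 × 10^8 m²
ΔV = 190 acre-ft = 2.344 × 10^5 m³
Unconfined: Δh_u = ΔV/(Sy·A) = 2.344 × 10^5/(0.17 × 1.1 × 10^8) = 0.01253 m
Confined: Δh_c = ΔV/(S·A) = 2.344 × 10^5/(2.9 × 10^-5 × 1.1 × 10^8) = 73.47 m

Δh_u ≈ 0.0125 m; Δh_c ≈ 73.5 m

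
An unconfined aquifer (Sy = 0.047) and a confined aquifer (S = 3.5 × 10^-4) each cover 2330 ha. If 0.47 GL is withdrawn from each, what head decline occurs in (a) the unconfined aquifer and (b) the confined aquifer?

A = 2330 ha = 2.33 × 10^7 m²
ΔV = 0.47 GL = 4.7 × 10^5 m³
Unconfined: Δh_u = ΔV/(Sy·A) = 4.7 × 10^5/(0.047 × 2.33 × 10^7) = 0.4292 m
Confined: Δh_c = ΔV/(S·A) = 4.7 × 10^5/(3.5 × 10^-4 × 2.33 × 10^7) = 57.63 m

Δh_u ≈ 0.429 m; Δh_c ≈ 57.6 m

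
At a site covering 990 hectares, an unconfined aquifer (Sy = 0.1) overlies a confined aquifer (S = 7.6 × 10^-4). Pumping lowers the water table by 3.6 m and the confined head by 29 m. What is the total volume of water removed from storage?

ΔV ≈ 3.78 × 10^6 m³

A = 990 hectares = 9.9 × 10^6 m²
Unconfined: ΔV_u = Sy × A × Δh_u = 0.1 × 9.9 × 10^6 × 3.6 = 3.564 × 10^6 m³
Confined: ΔV_c = S × A × Δh_c = 7.6 × 10^-4 × 9.9 × 10^6 × 29 = 2.182 × 10^5 m³
Total ΔV = 3.564 × 10^6 + 2.182 × 10^5 = 3.782 × 10^6 m³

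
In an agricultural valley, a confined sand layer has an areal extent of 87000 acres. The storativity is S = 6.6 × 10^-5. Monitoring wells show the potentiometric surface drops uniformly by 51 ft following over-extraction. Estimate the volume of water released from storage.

A = 87000 acres = 3.521 × 10^8 m²
Δh = 51 ft = 15.54 m
ΔV = S × A × Δh = 6.6 × 10^-5 × 3.521 × 10^8 m² × 15.54 m = 3.612 × 10^5 m³

ΔV ≈ 3.61 × 10^5 m³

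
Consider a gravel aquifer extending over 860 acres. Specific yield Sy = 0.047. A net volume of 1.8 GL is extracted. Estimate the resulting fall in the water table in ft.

A = 860 acres = 3.48 × 10^6 m²
ΔV = 1.8 GL = 1.8 × 10^6 m³
Δh = ΔV / (Sy × A) = 1.8 × 10^6 m³ / (0.047 × 3.48 × 10^6 m²) = 11 m
Δh = 11 m = 36.1 ft

Δh ≈ 36.1 ft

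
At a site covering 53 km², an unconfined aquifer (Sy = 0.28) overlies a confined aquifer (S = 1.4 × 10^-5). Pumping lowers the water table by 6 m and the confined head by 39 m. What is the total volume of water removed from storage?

A = 53 km² = 5.3 × 10^7 m²
Unconfined: ΔV_u = Sy × A × Δh_u = 0.28 × 5.3 × 10^7 × 6 = 8.904 × 10^7 m³
Confined: ΔV_c = S × A × Δh_c = 1.4 × 10^-5 × 5.3 × 10^7 × 39 = 28940 m³
Total ΔV = 8.904 × 10^7 + 28940 = 8.907 × 10^7 m³

ΔV ≈ 8.91 × 10^7 m³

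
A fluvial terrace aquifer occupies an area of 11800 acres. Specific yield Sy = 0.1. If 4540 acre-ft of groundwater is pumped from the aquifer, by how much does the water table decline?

A = 11800 acres = 4.775 × 10^7 m²
ΔV = 4540 acre-ft = 5.6 × 10^6 m³
Δh = ΔV / (Sy × A) = 5.6 × 10^6 m³ / (0.1 × 4.775 × 10^7 m²) = 1.173 m

Δh ≈ 1.17 m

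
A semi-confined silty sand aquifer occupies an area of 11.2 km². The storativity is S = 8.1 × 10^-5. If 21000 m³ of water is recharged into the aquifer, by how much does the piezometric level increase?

A = 11.2 km² = 1.12 × 10^7 m²
Δh = ΔV / (S × A) = 21000 m³ / (8.1 × 10^-5 × 1.12 × 10^7 m²) = 23.15 m

Δh ≈ 23.1 m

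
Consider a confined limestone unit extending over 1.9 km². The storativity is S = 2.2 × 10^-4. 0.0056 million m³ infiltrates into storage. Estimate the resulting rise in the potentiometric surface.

Δh ≈ 13.4 m

A = 1.9 km² = 1.9 × 10^6 m²
ΔV = 0.0056 million m³ = 5600 m³
Δh = ΔV / (S × A) = 5600 m³ / (2.2 × 10^-4 × 1.9 × 10^6 m²) = 13.4 m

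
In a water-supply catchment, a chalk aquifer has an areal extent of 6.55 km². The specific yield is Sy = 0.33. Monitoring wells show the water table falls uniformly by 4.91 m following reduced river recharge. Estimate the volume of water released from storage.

A = 6.55 km² = 6.55 × 10^6 m²
ΔV = Sy × A × Δh = 0.33 × 6.55 × 10^6 m² × 4.91 m = 1.061 × 10^7 m³

ΔV ≈ 1.06 × 10^7 m³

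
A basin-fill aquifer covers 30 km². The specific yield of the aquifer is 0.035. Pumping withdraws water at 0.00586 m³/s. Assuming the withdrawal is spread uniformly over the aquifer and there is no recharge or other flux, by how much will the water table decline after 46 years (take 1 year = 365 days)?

A = 30 km² = 3 × 10^7 m²
Q = 0.00586 m³/s = 506.3 m³/d
t = 46 years = 16790 d
ΔV = Q × t = 506.3 m³/d × 16790 d = 8.501 × 10^6 m³
Δh = ΔV / (Sy × A) = 8.501 × 10^6 / (0.035 × 3 × 10^7) = 8.096 m

Δh ≈ 8.1 m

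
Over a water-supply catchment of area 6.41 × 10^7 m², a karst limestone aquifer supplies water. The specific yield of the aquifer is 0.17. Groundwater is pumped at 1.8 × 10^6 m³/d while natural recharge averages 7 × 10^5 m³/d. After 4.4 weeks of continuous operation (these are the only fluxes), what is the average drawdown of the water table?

Δh ≈ 3.11 m

Net abstraction = 1.8 × 10^6 − 7 × 10^5 = 1.1 × 10^6 m³/d
t = 4.4 weeks = 30.8 d
ΔV = Q × t = 1.1 × 10^6 m³/d × 30.8 d = 3.388 × 10^7 m³
Δh = ΔV / (Sy × A) = 3.388 × 10^7 / (0.17 × 6.41 × 10^7) = 3.109 m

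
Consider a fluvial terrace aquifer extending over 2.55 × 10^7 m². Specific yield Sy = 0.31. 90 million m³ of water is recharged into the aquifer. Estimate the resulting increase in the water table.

Δh ≈ 11.4 m

ΔV = 90 million m³ = 9 × 10^7 m³
Δh = ΔV / (Sy × A) = 9 × 10^7 m³ / (0.31 × 2.55 × 10^7 m²) = 11.39 m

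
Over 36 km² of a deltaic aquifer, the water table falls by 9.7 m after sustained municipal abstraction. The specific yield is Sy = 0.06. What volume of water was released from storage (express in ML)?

ΔV ≈ 21000 ML

A = 36 km² = 3.6 × 10^7 m²
ΔV = Sy × A × Δh = 0.06 × 3.6 × 10^7 m² × 9.7 m = 2.095 × 10^7 m³
ΔV = 2.095 × 10^7 m³ = 20950 ML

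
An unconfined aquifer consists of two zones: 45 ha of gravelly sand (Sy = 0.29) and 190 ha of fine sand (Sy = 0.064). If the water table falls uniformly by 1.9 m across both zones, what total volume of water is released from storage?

A₁ = 45 ha = 4.5 × 10^5 m²; A₂ = 190 ha = 1.9 × 10^6 m²
ΔV₁ = 0.29 × 4.5 × 10^5 × 1.9 = 2.479 × 10^5 m³
ΔV₂ = 0.064 × 1.9 × 10^6 × 1.9 = 2.31 × 10^5 m³
ΔV = ΔV₁ + ΔV₂ = 4.79 × 10^5 m³

ΔV ≈ 4.79 × 10^5 m³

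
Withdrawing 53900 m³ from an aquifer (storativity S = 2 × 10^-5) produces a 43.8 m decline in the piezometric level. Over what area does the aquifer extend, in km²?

A = ΔV / (S × Δh) = 53900 / (2 × 10^-5 × 43.8) = 6.153 × 10^7 m²
A = 6.153 × 10^7 m² = 61.53 km²

A ≈ 61.5 km²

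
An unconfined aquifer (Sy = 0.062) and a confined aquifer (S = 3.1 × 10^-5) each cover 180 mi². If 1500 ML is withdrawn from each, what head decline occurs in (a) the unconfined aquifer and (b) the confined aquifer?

Δh_u ≈ 0.0519 m; Δh_c ≈ 104 m

A = 180 mi² = 4.662 × 10^8 m²
ΔV = 1500 ML = 1.5 × 10^6 m³
Unconfined: Δh_u = ΔV/(Sy·A) = 1.5 × 10^6/(0.062 × 4.662 × 10^8) = 0.0519 m
Confined: Δh_c = ΔV/(S·A) = 1.5 × 10^6/(3.1 × 10^-5 × 4.662 × 10^8) = 103.8 m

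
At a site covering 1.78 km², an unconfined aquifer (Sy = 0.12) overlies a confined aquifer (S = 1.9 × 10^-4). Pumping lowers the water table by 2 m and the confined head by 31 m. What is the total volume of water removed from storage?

ΔV ≈ 4.38 × 10^5 m³

A = 1.78 km² = 1.78 × 10^6 m²
Unconfined: ΔV_u = Sy × A × Δh_u = 0.12 × 1.78 × 10^6 × 2 = 4.272 × 10^5 m³
Confined: ΔV_c = S × A × Δh_c = 1.9 × 10^-4 × 1.78 × 10^6 × 31 = 10480 m³
Total ΔV = 4.272 × 10^5 + 10480 = 4.377 × 10^5 m³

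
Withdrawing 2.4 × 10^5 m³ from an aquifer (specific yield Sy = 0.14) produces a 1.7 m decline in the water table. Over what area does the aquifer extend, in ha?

A = ΔV / (Sy × Δh) = 2.4 × 10^5 / (0.14 × 1.7) = 1.008 × 10^6 m²
A = 1.008 × 10^6 m² = 100.8 ha

A ≈ 101 ha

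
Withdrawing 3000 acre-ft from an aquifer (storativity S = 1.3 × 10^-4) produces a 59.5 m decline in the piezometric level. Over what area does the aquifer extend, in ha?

A ≈ 47800 ha

ΔV = 3000 acre-ft = 3.7 × 10^6 m³
A = ΔV / (S × Δh) = 3.7 × 10^6 / (1.3 × 10^-4 × 59.5) = 4.784 × 10^8 m²
A = 4.784 × 10^8 m² = 47840 ha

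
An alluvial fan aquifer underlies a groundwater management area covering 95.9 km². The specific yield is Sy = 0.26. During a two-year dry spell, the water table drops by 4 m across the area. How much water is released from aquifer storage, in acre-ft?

ΔV ≈ 80900 acre-ft

A = 95.9 km² = 9.59 × 10^7 m²
ΔV = Sy × A × Δh = 0.26 × 9.59 × 10^7 m² × 4 m = 9.974 × 10^7 m³
ΔV = 9.974 × 10^7 m³ = 80860 acre-ft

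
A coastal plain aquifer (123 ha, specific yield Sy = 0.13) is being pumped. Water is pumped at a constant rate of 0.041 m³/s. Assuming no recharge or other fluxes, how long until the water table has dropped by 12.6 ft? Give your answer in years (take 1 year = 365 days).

A = 123 ha = 1.23 × 10^6 m²
Δh = 12.6 ft = 3.84 m
ΔV = Sy × A × Δh = 0.13 × 1.23 × 10^6 × 3.84 = 6.141 × 10^5 m³
Q = 0.041 m³/s = 3542 m³/d
t = ΔV / Q = 6.141 × 10^5 m³ / 3542 m³/d = 173.4 d
t = 173.4 d ≈ 0.4749 years

t ≈ 0.475 years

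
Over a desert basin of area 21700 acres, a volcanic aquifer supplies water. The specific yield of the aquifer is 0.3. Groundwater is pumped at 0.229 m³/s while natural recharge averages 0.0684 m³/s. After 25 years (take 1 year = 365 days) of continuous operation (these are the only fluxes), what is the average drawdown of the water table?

A = 21700 acres = 8.782 × 10^7 m²
Net abstraction = 0.229 − 0.0684 = 0.1606 m³/s
Q_net = 0.1606 m³/s = 13880 m³/d
t = 25 years = 9125 d
ΔV = Q × t = 13880 m³/d × 9125 d = 1.266 × 10^8 m³
Δh = ΔV / (Sy × A) = 1.266 × 10^8 / (0.3 × 8.782 × 10^7) = 4.806 m

Δh ≈ 4.81 m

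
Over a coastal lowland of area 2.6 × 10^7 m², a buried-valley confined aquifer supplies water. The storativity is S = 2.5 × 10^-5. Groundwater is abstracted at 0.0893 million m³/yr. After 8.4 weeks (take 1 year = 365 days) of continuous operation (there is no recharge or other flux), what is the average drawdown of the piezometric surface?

Q = 0.0893 million m³/yr = 244.7 m³/d
t = 8.4 weeks = 58.8 d
ΔV = Q × t = 244.7 m³/d × 58.8 d = 14390 m³
Δh = ΔV / (S × A) = 14390 / (2.5 × 10^-5 × 2.6 × 10^7) = 22.13 m

Δh ≈ 22.1 m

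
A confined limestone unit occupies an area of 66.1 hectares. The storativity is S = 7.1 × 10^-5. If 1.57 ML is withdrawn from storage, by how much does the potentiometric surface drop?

A = 66.1 hectares = 6.61 × 10^5 m²
ΔV = 1.57 ML = 1570 m³
Δh = ΔV / (S × A) = 1570 m³ / (7.1 × 10^-5 × 6.61 × 10^5 m²) = 33.45 m

Δh ≈ 33.5 m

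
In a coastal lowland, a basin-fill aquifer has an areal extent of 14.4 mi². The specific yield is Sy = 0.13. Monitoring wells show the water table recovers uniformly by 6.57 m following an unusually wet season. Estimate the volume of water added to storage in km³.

A = 14.4 mi² = 3.73 × 10^7 m²
ΔV = Sy × A × Δh = 0.13 × 3.73 × 10^7 m² × 6.57 m = 3.185 × 10^7 m³
ΔV = 3.185 × 10^7 m³ = 0.03185 km³

ΔV ≈ 0.0319 km³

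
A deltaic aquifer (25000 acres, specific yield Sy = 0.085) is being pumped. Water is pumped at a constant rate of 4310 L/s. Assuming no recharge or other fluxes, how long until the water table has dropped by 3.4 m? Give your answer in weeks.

t ≈ 11.2 weeks

A = 25000 acres = 1.012 × 10^8 m²
ΔV = Sy × A × Δh = 0.085 × 1.012 × 10^8 × 3.4 = 2.924 × 10^7 m³
Q = 4310 L/s = 3.724 × 10^5 m³/d
t = ΔV / Q = 2.924 × 10^7 m³ / 3.724 × 10^5 m³/d = 78.52 d
t = 78.52 d ≈ 11.22 weeks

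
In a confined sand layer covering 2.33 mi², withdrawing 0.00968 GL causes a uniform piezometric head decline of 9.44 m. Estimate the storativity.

S ≈ 1.7 × 10^-4

A = 2.33 mi² = 6.035 × 10^6 m²
ΔV = 0.00968 GL = 9680 m³
S = ΔV / (A × Δh) = 9680 m³ / (6.035 × 10^6 m² × 9.44 m) = 1.699 × 10^-4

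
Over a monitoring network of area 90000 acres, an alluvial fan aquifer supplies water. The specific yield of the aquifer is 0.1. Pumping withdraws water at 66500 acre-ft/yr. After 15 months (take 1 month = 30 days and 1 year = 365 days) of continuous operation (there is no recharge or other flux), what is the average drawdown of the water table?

A = 90000 acres = 3.642 × 10^8 m²
Q = 66500 acre-ft/yr = 2.247 × 10^5 m³/d
t = 15 months = 450 d
ΔV = Q × t = 2.247 × 10^5 m³/d × 450 d = 1.011 × 10^8 m³
Δh = ΔV / (Sy × A) = 1.011 × 10^8 / (0.1 × 3.642 × 10^8) = 2.777 m

Δh ≈ 2.78 m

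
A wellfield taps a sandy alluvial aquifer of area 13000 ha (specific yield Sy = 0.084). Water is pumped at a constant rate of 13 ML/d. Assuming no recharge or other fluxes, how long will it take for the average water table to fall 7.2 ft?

t ≈ 1840 days

A = 13000 ha = 1.3 × 10^8 m²
Δh = 7.2 ft = 2.195 m
ΔV = Sy × A × Δh = 0.084 × 1.3 × 10^8 × 2.195 = 2.396 × 10^7 m³
Q = 13 ML/d = 13000 m³/d
t = ΔV / Q = 2.396 × 10^7 m³ / 13000 m³/d = 1843 d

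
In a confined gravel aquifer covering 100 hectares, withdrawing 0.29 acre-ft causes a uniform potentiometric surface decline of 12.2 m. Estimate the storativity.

S ≈ 2.9 × 10^-5

A = 100 hectares = 1 × 10^6 m²
ΔV = 0.29 acre-ft = 357.7 m³
S = ΔV / (A × Δh) = 357.7 m³ / (1 × 10^6 m² × 12.2 m) = 2.932 × 10^-5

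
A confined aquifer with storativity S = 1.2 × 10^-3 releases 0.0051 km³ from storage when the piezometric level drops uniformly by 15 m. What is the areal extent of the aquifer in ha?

A ≈ 28300 ha

ΔV = 0.0051 km³ = 5.1 × 10^6 m³
A = ΔV / (S × Δh) = 5.1 × 10^6 / (0.0012 × 15) = 2.833 × 10^8 m²
A = 2.833 × 10^8 m² = 28330 ha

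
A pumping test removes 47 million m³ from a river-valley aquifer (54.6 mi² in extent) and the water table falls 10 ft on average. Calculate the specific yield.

A = 54.6 mi² = 1.414 × 10^8 m²
Δh = 10 ft = 3.048 m
ΔV = 47 million m³ = 4.7 × 10^7 m³
Sy = ΔV / (A × Δh) = 4.7 × 10^7 m³ / (1.414 × 10^8 m² × 3.048 m) = 0.109

Sy ≈ 0.11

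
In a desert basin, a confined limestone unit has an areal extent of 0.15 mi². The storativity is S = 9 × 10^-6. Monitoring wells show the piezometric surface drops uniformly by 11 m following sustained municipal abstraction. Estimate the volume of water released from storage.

ΔV ≈ 38.5 m³

A = 0.15 mi² = 3.885 × 10^5 m²
ΔV = S × A × Δh = 9 × 10^-6 × 3.885 × 10^5 m² × 11 m = 38.46 m³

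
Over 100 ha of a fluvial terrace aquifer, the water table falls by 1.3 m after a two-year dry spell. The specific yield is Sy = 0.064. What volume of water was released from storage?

A = 100 ha = 1 × 10^6 m²
ΔV = Sy × A × Δh = 0.064 × 1 × 10^6 m² × 1.3 m = 83200 m³

ΔV ≈ 83200 m³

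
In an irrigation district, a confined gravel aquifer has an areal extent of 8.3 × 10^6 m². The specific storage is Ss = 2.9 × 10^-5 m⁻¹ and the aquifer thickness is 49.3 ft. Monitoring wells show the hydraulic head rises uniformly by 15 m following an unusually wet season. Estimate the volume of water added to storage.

b = 49.3 ft = 15.03 m
S = Ss × b = 2.9 × 10^-5 m⁻¹ × 15.03 m = 4.358 × 10^-4
ΔV = S × A × Δh = 4.358 × 10^-4 × 8.3 × 10^6 m² × 15 m = 54250 m³

ΔV ≈ 54300 m³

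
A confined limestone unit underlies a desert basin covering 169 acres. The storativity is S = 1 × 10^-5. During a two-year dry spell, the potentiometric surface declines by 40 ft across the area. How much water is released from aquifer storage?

ΔV ≈ 83.4 m³

A = 169 acres = 6.839 × 10^5 m²
Δh = 40 ft = 12.19 m
ΔV = S × A × Δh = 1 × 10^-5 × 6.839 × 10^5 m² × 12.19 m = 83.38 m³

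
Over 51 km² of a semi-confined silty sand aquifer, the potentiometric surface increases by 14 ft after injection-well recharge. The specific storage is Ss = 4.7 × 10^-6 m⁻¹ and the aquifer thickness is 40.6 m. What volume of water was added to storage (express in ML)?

ΔV ≈ 41.5 ML

S = Ss × b = 4.7 × 10^-6 m⁻¹ × 40.6 m = 1.908 × 10^-4
A = 51 km² = 5.1 × 10^7 m²
Δh = 14 ft = 4.267 m
ΔV = S × A × Δh = 1.908 × 10^-4 × 5.1 × 10^7 m² × 4.267 m = 41530 m³
ΔV = 41530 m³ = 41.53 ML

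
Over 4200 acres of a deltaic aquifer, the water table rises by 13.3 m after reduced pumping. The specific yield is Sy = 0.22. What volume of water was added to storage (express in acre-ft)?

A = 4200 acres = 1.7 × 10^7 m²
ΔV = Sy × A × Δh = 0.22 × 1.7 × 10^7 m² × 13.3 m = 4.973 × 10^7 m³
ΔV = 4.973 × 10^7 m³ = 40320 acre-ft

ΔV ≈ 40300 acre-ft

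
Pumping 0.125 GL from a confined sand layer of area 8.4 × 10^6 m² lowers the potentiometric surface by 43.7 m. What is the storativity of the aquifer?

ΔV = 0.125 GL = 1.25 × 10^5 m³
S = ΔV / (A × Δh) = 1.25 × 10^5 m³ / (8.4 × 10^6 m² × 43.7 m) = 3.405 × 10^-4

S ≈ 3.4 × 10^-4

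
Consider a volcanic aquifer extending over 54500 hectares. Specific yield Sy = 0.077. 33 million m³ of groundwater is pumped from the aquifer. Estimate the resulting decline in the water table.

Δh ≈ 0.786 m

A = 54500 hectares = 5.45 × 10^8 m²
ΔV = 33 million m³ = 3.3 × 10^7 m³
Δh = ΔV / (Sy × A) = 3.3 × 10^7 m³ / (0.077 × 5.45 × 10^8 m²) = 0.7864 m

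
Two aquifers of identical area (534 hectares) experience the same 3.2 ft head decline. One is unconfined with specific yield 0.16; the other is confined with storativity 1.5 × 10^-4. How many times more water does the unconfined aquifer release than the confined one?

A = 534 hectares = 5.34 × 10^6 m²
Δh = 3.2 ft = 0.9754 m
Unconfined: ΔV_u = Sy × A × Δh = 0.16 × 5.34 × 10^6 × 0.9754 = 8.333 × 10^5 m³
Confined: ΔV_c = S × A × Δh = 1.5 × 10^-4 × 5.34 × 10^6 × 0.9754 = 781.3 m³
Ratio = ΔV_u / ΔV_c = Sy / S = 0.16 / 1.5 × 10^-4 = 1067

ΔV_u / ΔV_c ≈ 1070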